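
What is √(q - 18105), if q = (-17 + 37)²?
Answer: I*√17705 ≈ 133.06*I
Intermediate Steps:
q = 400 (q = 20² = 400)
√(q - 18105) = √(400 - 18105) = √(-17705) = I*√17705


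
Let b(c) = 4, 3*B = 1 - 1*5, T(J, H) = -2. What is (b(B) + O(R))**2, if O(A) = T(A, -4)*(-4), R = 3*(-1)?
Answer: 144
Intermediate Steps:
B = -4/3 (B = (1 - 1*5)/3 = (1 - 5)/3 = (1/3)*(-4) = -4/3 ≈ -1.3333)
R = -3
O(A) = 8 (O(A) = -2*(-4) = 8)
(b(B) + O(R))**2 = (4 + 8)**2 = 12**2 = 144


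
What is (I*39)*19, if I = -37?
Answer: -27417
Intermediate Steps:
(I*39)*19 = -37*39*19 = -1443*19 = -27417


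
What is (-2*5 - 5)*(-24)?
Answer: 360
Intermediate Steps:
(-2*5 - 5)*(-24) = (-10 - 5)*(-24) = -15*(-24) = 360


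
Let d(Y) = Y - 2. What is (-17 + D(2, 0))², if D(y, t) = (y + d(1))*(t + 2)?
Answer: 225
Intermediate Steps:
d(Y) = -2 + Y
D(y, t) = (-1 + y)*(2 + t) (D(y, t) = (y + (-2 + 1))*(t + 2) = (y - 1)*(2 + t) = (-1 + y)*(2 + t))
(-17 + D(2, 0))² = (-17 + (-2 - 1*0 + 2*2 + 0*2))² = (-17 + (-2 + 0 + 4 + 0))² = (-17 + 2)² = (-15)² = 225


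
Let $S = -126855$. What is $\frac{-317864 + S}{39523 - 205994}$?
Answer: $\frac{444719}{166471} \approx 2.6715$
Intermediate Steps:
$\frac{-317864 + S}{39523 - 205994} = \frac{-317864 - 126855}{39523 - 205994} = - \frac{444719}{-166471} = \left(-444719\right) \left(- \frac{1}{166471}\right) = \frac{444719}{166471}$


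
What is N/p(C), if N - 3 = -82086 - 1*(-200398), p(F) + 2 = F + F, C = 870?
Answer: 118315/1738 ≈ 68.075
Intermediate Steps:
p(F) = -2 + 2*F (p(F) = -2 + (F + F) = -2 + 2*F)
N = 118315 (N = 3 + (-82086 - 1*(-200398)) = 3 + (-82086 + 200398) = 3 + 118312 = 118315)
N/p(C) = 118315/(-2 + 2*870) = 118315/(-2 + 1740) = 118315/1738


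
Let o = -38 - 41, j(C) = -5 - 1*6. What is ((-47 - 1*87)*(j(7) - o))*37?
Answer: -337144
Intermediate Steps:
j(C) = -11 (j(C) = -5 - 6 = -11)
o = -79
((-47 - 1*87)*(j(7) - o))*37 = ((-47 - 1*87)*(-11 - 1*(-79)))*37 = ((-47 - 87)*(-11 + 79))*37 = -134*68*37 = -9112*37 = -337144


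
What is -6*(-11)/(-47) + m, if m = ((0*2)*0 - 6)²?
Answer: 1626/47 ≈ 34.596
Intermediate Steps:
m = 36 (m = (0*0 - 6)² = (0 - 6)² = (-6)² = 36)
-6*(-11)/(-47) + m = -6*(-11)/(-47) + 36 = 66*(-1/47) + 36 = -66/47 + 36 = 1626/47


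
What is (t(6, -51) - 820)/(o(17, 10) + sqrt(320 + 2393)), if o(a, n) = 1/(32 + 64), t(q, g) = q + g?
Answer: 83040/25003007 - 7971840*sqrt(2713)/25003007 ≈ -16.604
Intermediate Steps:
t(q, g) = g + q
o(a, n) = 1/96
(t(6, -51) - 820)/(o(17, 10) + sqrt(320 + 2393)) = ((-51 + 6) - 820)/(1/96 + sqrt(320 + 2393)) = (-45 - 820)/(1/96 + sqrt(2713)) = -865/(1/96 + sqrt(2713))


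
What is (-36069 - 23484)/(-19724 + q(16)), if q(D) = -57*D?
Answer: 59553/20636 ≈ 2.8859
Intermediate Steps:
(-36069 - 23484)/(-19724 + q(16)) = (-36069 - 23484)/(-19724 - 57*16) = -59553/(-19724 - 912) = -59553/(-20636) = -59553*(-1/20636) = 59553/20636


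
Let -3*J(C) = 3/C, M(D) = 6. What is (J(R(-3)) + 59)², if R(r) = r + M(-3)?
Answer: 30976/9 ≈ 3441.8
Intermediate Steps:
R(r) = 6 + r (R(r) = r + 6 = 6 + r)
J(C) = -1/C
(J(R(-3)) + 59)² = (-1/(6 - 3) + 59)² = (-1/3 + 59)² = (-1*⅓ + 59)² = (-⅓ + 59)² = (176/3)² = 30976/9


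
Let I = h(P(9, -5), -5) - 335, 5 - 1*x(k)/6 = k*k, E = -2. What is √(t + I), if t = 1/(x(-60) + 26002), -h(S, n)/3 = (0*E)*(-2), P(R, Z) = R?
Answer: I*√411267163/1108 ≈ 18.303*I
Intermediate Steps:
x(k) = 30 - 6*k² (x(k) = 30 - 6*k*k = 30 - 6*k²)
h(S, n) = 0 (h(S, n) = -3*0*(-2)*(-2) = -0*(-2) = -3*0 = 0)
t = 1/4432 (t = 1/((30 - 6*(-60)²) + 26002) = 1/((30 - 6*3600) + 26002) = 1/((30 - 21600) + 26002) = 1/(-21570 + 26002) = 1/4432 ≈ 0.00022563)
I = -335 (I = 0 - 335 = -335)
√(t + I) = √(1/4432 - 335) = √(-1484719/4432) = I*√411267163/1108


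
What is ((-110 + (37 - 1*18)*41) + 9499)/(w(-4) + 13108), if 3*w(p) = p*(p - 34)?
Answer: 7626/9869 ≈ 0.77272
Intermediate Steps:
w(p) = p*(-34 + p)/3 (w(p) = (p*(p - 34))/3 = (p*(-34 + p))/3 = p*(-34 + p)/3)
((-110 + (37 - 1*18)*41) + 9499)/(w(-4) + 13108) = ((-110 + (37 - 1*18)*41) + 9499)/((1/3)*(-4)*(-34 - 4) + 13108) = ((-110 + (37 - 18)*41) + 9499)/((1/3)*(-4)*(-38) + 13108) = ((-110 + 19*41) + 9499)/(152/3 + 13108) = ((-110 + 779) + 9499)/(39476/3) = (669 + 9499)*(3/39476) = 10168*(3/39476) = 7626/9869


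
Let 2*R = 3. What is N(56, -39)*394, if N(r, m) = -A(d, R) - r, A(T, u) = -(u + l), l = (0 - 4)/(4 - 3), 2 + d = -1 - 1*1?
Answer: -23049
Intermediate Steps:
R = 3/2 (R = (½)*3 = 3/2 ≈ 1.5000)
d = -4 (d = -2 + (-1 - 1*1) = -2 + (-1 - 1) = -2 - 2 = -4)
l = -4 (l = -4/1 = -4*1 = -4)
A(T, u) = 4 - u (A(T, u) = -(u - 4) = -(-4 + u) = 4 - u)
N(r, m) = -5/2 - r (N(r, m) = -(4 - 1*3/2) - r = -(4 - 3/2) - r = -1*5/2 - r = -5/2 - r)
N(56, -39)*394 = (-5/2 - 1*56)*394 = (-5/2 - 56)*394 = -117/2*394 = -23049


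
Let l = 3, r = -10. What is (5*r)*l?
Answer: -150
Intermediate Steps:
(5*r)*l = (5*(-10))*3 = -50*3 = -150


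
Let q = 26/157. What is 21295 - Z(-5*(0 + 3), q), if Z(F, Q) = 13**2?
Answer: 21126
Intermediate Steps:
q = 26/157 (q = 26*(1/157) = 26/157 ≈ 0.16561)
Z(F, Q) = 169
21295 - Z(-5*(0 + 3), q) = 21295 - 1*169 = 21295 - 169 = 21126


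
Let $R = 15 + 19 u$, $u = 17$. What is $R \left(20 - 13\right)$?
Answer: $2366$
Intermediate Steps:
$R = 338$ ($R = 15 + 19 \cdot 17 = 15 + 323 = 338$)
$R \left(20 - 13\right) = 338 \left(20 - 13\right) = 338 \cdot 7 = 2366$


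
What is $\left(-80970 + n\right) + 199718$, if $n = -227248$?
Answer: $-108500$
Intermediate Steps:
$\left(-80970 + n\right) + 199718 = \left(-80970 - 227248\right) + 199718 = -308218 + 199718 = -108500$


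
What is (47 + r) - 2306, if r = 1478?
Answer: -781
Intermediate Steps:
(47 + r) - 2306 = (47 + 1478) - 2306 = 1525 - 2306 = -781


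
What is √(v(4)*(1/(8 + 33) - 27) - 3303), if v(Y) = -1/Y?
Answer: I*√22164026/82 ≈ 57.413*I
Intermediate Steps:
√(v(4)*(1/(8 + 33) - 27) - 3303) = √((-1/4)*(1/(8 + 33) - 27) - 3303) = √((-1*¼)*(1/41 - 27) - 3303) = √(-(1/41 - 27)/4 - 3303) = √(-¼*(-1106/41) - 3303) = √(553/82 - 3303) = √(-270293/82) = I*√22164026/82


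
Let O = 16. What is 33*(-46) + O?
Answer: -1502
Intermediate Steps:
33*(-46) + O = 33*(-46) + 16 = -1518 + 16 = -1502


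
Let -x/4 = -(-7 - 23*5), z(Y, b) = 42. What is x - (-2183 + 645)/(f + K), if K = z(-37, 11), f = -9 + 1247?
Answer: -311551/640 ≈ -486.80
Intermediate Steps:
f = 1238
K = 42
x = -488 (x = -(-4)*(-7 - 23*5) = -(-4)*(-7 - 115) = -(-4)*(-122) = -4*122 = -488)
x - (-2183 + 645)/(f + K) = -488 - (-2183 + 645)/(1238 + 42) = -488 - (-1538)/1280 = -488 - 1*(-769/640) = -488 + 769/640 = -311551/640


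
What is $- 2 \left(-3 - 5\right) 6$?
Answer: $96$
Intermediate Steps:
$- 2 \left(-3 - 5\right) 6 = \left(-2\right) \left(-8\right) 6 = 16 \cdot 6 = 96$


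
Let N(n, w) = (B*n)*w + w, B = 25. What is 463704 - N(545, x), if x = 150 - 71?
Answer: -612750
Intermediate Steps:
x = 79
N(n, w) = w + 25*n*w (N(n, w) = (25*n)*w + w = 25*n*w + w = w + 25*n*w)
463704 - N(545, x) = 463704 - 79*(1 + 25*545) = 463704 - 79*(1 + 13625) = 463704 - 79*13626 = 463704 - 1*1076454 = 463704 - 1076454 = -612750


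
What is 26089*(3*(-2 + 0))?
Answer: -156534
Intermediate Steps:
26089*(3*(-2 + 0)) = 26089*(3*(-2)) = 26089*(-6) = -156534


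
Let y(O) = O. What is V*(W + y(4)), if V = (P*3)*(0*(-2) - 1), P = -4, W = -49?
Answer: -540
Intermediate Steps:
V = 12 (V = (-4*3)*(0*(-2) - 1) = -12*(0 - 1) = -12*(-1) = 12)
V*(W + y(4)) = 12*(-49 + 4) = 12*(-45) = -540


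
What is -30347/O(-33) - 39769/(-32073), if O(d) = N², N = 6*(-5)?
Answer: -312509077/9621900 ≈ -32.479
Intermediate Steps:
N = -30
O(d) = 900 (O(d) = (-30)² = 900)
-30347/O(-33) - 39769/(-32073) = -30347/900 - 39769/(-32073) = -30347*1/900 - 39769*(-1/32073) = -30347/900 + 39769/32073 = -312509077/9621900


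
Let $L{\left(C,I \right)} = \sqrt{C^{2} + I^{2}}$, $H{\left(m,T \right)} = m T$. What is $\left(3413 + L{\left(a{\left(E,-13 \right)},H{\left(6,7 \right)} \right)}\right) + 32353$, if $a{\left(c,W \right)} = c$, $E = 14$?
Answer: $35766 + 14 \sqrt{10} \approx 35810.0$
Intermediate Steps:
$H{\left(m,T \right)} = T m$
$\left(3413 + L{\left(a{\left(E,-13 \right)},H{\left(6,7 \right)} \right)}\right) + 32353 = \left(3413 + \sqrt{14^{2} + \left(7 \cdot 6\right)^{2}}\right) + 32353 = \left(3413 + \sqrt{196 + 42^{2}}\right) + 32353 = \left(3413 + \sqrt{196 + 1764}\right) + 32353 = \left(3413 + \sqrt{1960}\right) + 32353 = \left(3413 + 14 \sqrt{10}\right) + 32353 = 35766 + 14 \sqrt{10}$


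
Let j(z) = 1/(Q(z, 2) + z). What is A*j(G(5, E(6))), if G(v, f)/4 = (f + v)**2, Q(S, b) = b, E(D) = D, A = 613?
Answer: 613/486 ≈ 1.2613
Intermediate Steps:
G(v, f) = 4*(f + v)**2
j(z) = 1/(2 + z)
A*j(G(5, E(6))) = 613/(2 + 4*(6 + 5)**2) = 613/(2 + 4*11**2) = 613/(2 + 4*121) = 613/(2 + 484) = 613/486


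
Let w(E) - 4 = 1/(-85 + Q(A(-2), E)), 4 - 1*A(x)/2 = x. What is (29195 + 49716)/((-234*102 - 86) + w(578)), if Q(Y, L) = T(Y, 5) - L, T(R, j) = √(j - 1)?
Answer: -52160171/15830951 ≈ -3.2948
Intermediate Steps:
T(R, j) = √(-1 + j)
A(x) = 8 - 2*x
Q(Y, L) = 2 - L (Q(Y, L) = √(-1 + 5) - L = √4 - L = 2 - L)
w(E) = 4 + 1/(-83 - E) (w(E) = 4 + 1/(-85 + (2 - E)) = 4 + 1/(-83 - E))
(29195 + 49716)/((-234*102 - 86) + w(578)) = (29195 + 49716)/((-234*102 - 86) + (331 + 4*578)/(83 + 578)) = 78911/((-23868 - 86) + (331 + 2312)/661) = 78911/(-23954 + (1/661)*2643) = 78911/(-23954 + 2643/661) = 78911/(-15830951/661) = 78911*(-661/15830951) = -52160171/15830951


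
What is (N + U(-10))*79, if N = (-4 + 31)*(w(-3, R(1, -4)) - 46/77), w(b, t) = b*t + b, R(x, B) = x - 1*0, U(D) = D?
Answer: -1144394/77 ≈ -14862.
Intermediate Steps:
R(x, B) = x (R(x, B) = x + 0 = x)
w(b, t) = b + b*t
N = -13716/77 (N = (-4 + 31)*(-3*(1 + 1) - 46/77) = 27*(-3*2 - 46*1/77) = 27*(-6 - 46/77) = 27*(-508/77) = -13716/77 ≈ -178.13)
(N + U(-10))*79 = (-13716/77 - 10)*79 = -14486/77*79 = -1144394/77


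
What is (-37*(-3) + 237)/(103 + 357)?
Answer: 87/115 ≈ 0.75652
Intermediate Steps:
(-37*(-3) + 237)/(103 + 357) = (111 + 237)/460 = 348*(1/460) = 87/115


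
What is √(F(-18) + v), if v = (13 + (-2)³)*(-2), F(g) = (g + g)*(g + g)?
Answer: √1286 ≈ 35.861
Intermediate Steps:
F(g) = 4*g² (F(g) = (2*g)*(2*g) = 4*g²)
v = -10 (v = (13 - 8)*(-2) = 5*(-2) = -10)
√(F(-18) + v) = √(4*(-18)² - 10) = √(4*324 - 10) = √(1296 - 10) = √1286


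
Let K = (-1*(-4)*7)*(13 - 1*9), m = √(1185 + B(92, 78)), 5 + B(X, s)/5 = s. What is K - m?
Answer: 112 - 5*√62 ≈ 72.630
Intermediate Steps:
B(X, s) = -25 + 5*s
m = 5*√62 (m = √(1185 + (-25 + 5*78)) = √(1185 + (-25 + 390)) = √(1185 + 365) = √1550 = 5*√62 ≈ 39.370)
K = 112 (K = (4*7)*(13 - 9) = 28*4 = 112)
K - m = 112 - 5*√62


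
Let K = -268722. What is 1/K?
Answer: -1/268722 ≈ -3.7213e-6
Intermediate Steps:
1/K = 1/(-268722) = -1/268722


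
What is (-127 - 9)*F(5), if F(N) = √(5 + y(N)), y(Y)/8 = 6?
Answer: -136*√53 ≈ -990.09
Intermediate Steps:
y(Y) = 48 (y(Y) = 8*6 = 48)
F(N) = √53 (F(N) = √(5 + 48) = √53)
(-127 - 9)*F(5) = (-127 - 9)*√53 = -136*√53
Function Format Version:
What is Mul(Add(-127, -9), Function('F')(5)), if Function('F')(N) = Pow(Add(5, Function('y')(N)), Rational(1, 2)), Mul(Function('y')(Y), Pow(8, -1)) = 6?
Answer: Mul(-136, Pow(53, Rational(1, 2))) ≈ -990.09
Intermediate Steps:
Function('y')(Y) = 48 (Function('y')(Y) = Mul(8, 6) = 48)
Function('F')(N) = Pow(53, Rational(1, 2)) (Function('F')(N) = Pow(Add(5, 48), Rational(1, 2)) = Pow(53, Rational(1, 2)))
Mul(Add(-127, -9), Function('F')(5)) = Mul(Add(-127, -9), Pow(53, Rational(1, 2))) = Mul(-136, Pow(53, Rational(1, 2)))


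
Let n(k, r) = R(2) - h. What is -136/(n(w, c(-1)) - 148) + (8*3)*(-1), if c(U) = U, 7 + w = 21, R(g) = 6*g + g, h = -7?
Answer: -2912/127 ≈ -22.929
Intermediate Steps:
R(g) = 7*g
w = 14 (w = -7 + 21 = 14)
n(k, r) = 21 (n(k, r) = 7*2 - 1*(-7) = 14 + 7 = 21)
-136/(n(w, c(-1)) - 148) + (8*3)*(-1) = -136/(21 - 148) + (8*3)*(-1) = -136/(-127) + 24*(-1) = -136*(-1/127) - 24 = 136/127 - 24 = -2912/127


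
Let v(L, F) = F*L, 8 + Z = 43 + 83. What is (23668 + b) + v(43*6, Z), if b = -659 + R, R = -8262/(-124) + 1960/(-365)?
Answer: 242205537/4526 ≈ 53514.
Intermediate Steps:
R = 277259/4526 (R = -8262*(-1/124) + 1960*(-1/365) = 4131/62 - 392/73 = 277259/4526 ≈ 61.259)
b = -2705375/4526 (b = -659 + 277259/4526 = -2705375/4526 ≈ -597.74)
Z = 118 (Z = -8 + (43 + 83) = -8 + 126 = 118)
(23668 + b) + v(43*6, Z) = (23668 - 2705375/4526) + 118*(43*6) = 104415993/4526 + 118*258 = 104415993/4526 + 30444 = 242205537/4526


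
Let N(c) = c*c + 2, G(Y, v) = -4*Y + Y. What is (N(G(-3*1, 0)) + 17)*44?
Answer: 4400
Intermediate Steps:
G(Y, v) = -3*Y
N(c) = 2 + c**2 (N(c) = c**2 + 2 = 2 + c**2)
(N(G(-3*1, 0)) + 17)*44 = ((2 + (-(-9))**2) + 17)*44 = ((2 + (-3*(-3))**2) + 17)*44 = ((2 + 9**2) + 17)*44 = ((2 + 81) + 17)*44 = (83 + 17)*44 = 100*44 = 4400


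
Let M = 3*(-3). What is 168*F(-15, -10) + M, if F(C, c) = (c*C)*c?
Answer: -252009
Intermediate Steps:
F(C, c) = C*c² (F(C, c) = (C*c)*c = C*c²)
M = -9
168*F(-15, -10) + M = 168*(-15*(-10)²) - 9 = 168*(-15*100) - 9 = 168*(-1500) - 9 = -252000 - 9 = -252009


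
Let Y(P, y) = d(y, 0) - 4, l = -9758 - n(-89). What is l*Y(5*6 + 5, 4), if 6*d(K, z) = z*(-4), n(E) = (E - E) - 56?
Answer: 38808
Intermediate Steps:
n(E) = -56 (n(E) = 0 - 56 = -56)
d(K, z) = -2*z/3 (d(K, z) = (z*(-4))/6 = (-4*z)/6 = -2*z/3)
l = -9702 (l = -9758 - 1*(-56) = -9758 + 56 = -9702)
Y(P, y) = -4 (Y(P, y) = -2/3*0 - 4 = 0 - 4 = -4)
l*Y(5*6 + 5, 4) = -9702*(-4) = 38808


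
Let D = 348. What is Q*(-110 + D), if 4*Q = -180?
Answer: -10710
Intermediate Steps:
Q = -45 (Q = (¼)*(-180) = -45)
Q*(-110 + D) = -45*(-110 + 348) = -45*238 = -10710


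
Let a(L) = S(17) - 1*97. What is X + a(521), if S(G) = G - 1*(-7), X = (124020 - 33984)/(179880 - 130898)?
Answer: -1742825/24491 ≈ -71.162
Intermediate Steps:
X = 45018/24491 (X = 90036/48982 = 90036*(1/48982) = 45018/24491 ≈ 1.8381)
S(G) = 7 + G (S(G) = G + 7 = 7 + G)
a(L) = -73 (a(L) = (7 + 17) - 1*97 = 24 - 97 = -73)
X + a(521) = 45018/24491 - 73 = -1742825/24491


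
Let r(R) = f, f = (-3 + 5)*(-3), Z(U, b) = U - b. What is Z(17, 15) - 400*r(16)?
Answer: 2402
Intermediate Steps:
f = -6 (f = 2*(-3) = -6)
r(R) = -6
Z(17, 15) - 400*r(16) = (17 - 1*15) - 400*(-6) = (17 - 15) + 2400 = 2 + 2400 = 2402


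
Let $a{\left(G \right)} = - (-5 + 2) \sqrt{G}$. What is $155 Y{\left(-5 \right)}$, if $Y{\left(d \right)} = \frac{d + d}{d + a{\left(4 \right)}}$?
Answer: $-1550$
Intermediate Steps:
$a{\left(G \right)} = 3 \sqrt{G}$ ($a{\left(G \right)} = \left(-1\right) \left(-3\right) \sqrt{G} = 3 \sqrt{G}$)
$Y{\left(d \right)} = \frac{2 d}{6 + d}$ ($Y{\left(d \right)} = \frac{d + d}{d + 3 \sqrt{4}} = \frac{2 d}{d + 3 \cdot 2} = \frac{2 d}{d + 6} = \frac{2 d}{6 + d}$)
$155 Y{\left(-5 \right)} = 155 \cdot 2 \left(-5\right) \frac{1}{6 - 5} = 155 \cdot 2 \left(-5\right) 1^{-1} = 155 \cdot 2 \left(-5\right) 1 = 155 \left(-10\right) = -1550$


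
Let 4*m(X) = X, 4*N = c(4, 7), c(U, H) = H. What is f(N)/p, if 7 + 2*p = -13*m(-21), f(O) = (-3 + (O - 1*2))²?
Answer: 169/490 ≈ 0.34490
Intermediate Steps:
N = 7/4 (N = (¼)*7 = 7/4 ≈ 1.7500)
m(X) = X/4
f(O) = (-5 + O)² (f(O) = (-3 + (O - 2))² = (-3 + (-2 + O))² = (-5 + O)²)
p = 245/8 (p = -7/2 + (-13*(-21)/4)/2 = -7/2 + (-13*(-21/4))/2 = -7/2 + (½)*(273/4) = -7/2 + 273/8 = 245/8 ≈ 30.625)
f(N)/p = (-5 + 7/4)²/(245/8) = (-13/4)²*(8/245) = (169/16)*(8/245) = 169/490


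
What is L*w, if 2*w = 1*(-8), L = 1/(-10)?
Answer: 2/5 ≈ 0.40000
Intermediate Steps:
L = -1/10 ≈ -0.10000
w = -4 (w = (1*(-8))/2 = (1/2)*(-8) = -4)
L*w = -1/10*(-4) = 2/5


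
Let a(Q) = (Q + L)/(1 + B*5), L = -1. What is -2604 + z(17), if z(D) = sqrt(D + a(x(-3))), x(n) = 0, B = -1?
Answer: -2604 + sqrt(69)/2 ≈ -2599.8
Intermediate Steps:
a(Q) = 1/4 - Q/4 (a(Q) = (Q - 1)/(1 - 1*5) = (-1 + Q)/(1 - 5) = (-1 + Q)/(-4) = (-1 + Q)*(-1/4) = 1/4 - Q/4)
z(D) = sqrt(1/4 + D) (z(D) = sqrt(D + (1/4 - 1/4*0)) = sqrt(D + (1/4 + 0)) = sqrt(D + 1/4) = sqrt(1/4 + D))
-2604 + z(17) = -2604 + sqrt(1 + 4*17)/2 = -2604 + sqrt(1 + 68)/2 = -2604 + sqrt(69)/2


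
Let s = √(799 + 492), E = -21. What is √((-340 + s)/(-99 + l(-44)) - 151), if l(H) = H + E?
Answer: √(-1001384 - 41*√1291)/82 ≈ 12.213*I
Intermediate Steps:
s = √1291 ≈ 35.930
l(H) = -21 + H (l(H) = H - 21 = -21 + H)
√((-340 + s)/(-99 + l(-44)) - 151) = √((-340 + √1291)/(-99 + (-21 - 44)) - 151) = √((-340 + √1291)/(-99 - 65) - 151) = √((-340 + √1291)/(-164) - 151) = √((-340 + √1291)*(-1/164) - 151) = √((85/41 - √1291/164) - 151) = √(-6106/41 - √1291/164)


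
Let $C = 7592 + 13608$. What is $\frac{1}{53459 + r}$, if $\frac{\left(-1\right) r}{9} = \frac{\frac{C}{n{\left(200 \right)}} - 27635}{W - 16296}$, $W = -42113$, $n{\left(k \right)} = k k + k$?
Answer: $\frac{3913403}{209189947390} \approx 1.8707 \cdot 10^{-5}$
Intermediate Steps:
$C = 21200$
$n{\left(k \right)} = k + k^{2}$ ($n{\left(k \right)} = k^{2} + k = k + k^{2}$)
$r = - \frac{16663587}{3913403}$ ($r = - 9 \frac{\frac{21200}{200 \left(1 + 200\right)} - 27635}{-42113 - 16296} = - 9 \frac{\frac{21200}{200 \cdot 201} - 27635}{-58409} = - 9 \left(\frac{21200}{40200} - 27635\right) \left(- \frac{1}{58409}\right) = - 9 \left(21200 \cdot \frac{1}{40200} - 27635\right) \left(- \frac{1}{58409}\right) = - 9 \left(\frac{106}{201} - 27635\right) \left(- \frac{1}{58409}\right) = - 9 \left(\left(- \frac{5554529}{201}\right) \left(- \frac{1}{58409}\right)\right) = \left(-9\right) \frac{5554529}{11740209} = - \frac{16663587}{3913403} \approx -4.2581$)
$\frac{1}{53459 + r} = \frac{1}{53459 - \frac{16663587}{3913403}} = \frac{1}{\frac{209189947390}{3913403}} = \frac{3913403}{209189947390}$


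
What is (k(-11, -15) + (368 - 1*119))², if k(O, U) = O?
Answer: 56644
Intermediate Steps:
(k(-11, -15) + (368 - 1*119))² = (-11 + (368 - 1*119))² = (-11 + (368 - 119))² = (-11 + 249)² = 238² = 56644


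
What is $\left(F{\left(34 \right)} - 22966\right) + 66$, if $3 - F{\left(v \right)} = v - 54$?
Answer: $-22877$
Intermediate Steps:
$F{\left(v \right)} = 57 - v$ ($F{\left(v \right)} = 3 - \left(v - 54\right) = 3 - \left(-54 + v\right) = 57 - v$)
$\left(F{\left(34 \right)} - 22966\right) + 66 = \left(\left(57 - 34\right) - 22966\right) + 66 = \left(23 - 22966\right) + 66 = -22943 + 66 = -22877$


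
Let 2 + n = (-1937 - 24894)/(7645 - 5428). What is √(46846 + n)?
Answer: √230182944789/2217 ≈ 216.41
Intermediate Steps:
n = -31265/2217 (n = -2 + (-1937 - 24894)/(7645 - 5428) = -2 - 26831/2217 = -31265/2217 ≈ -14.102)
√(46846 + n) = √(46846 - 31265/2217) = √(103826317/2217) = √230182944789/2217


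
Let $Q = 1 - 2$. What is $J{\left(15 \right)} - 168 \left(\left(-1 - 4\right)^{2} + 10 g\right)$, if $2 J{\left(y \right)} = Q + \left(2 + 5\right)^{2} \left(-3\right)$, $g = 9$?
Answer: $-19394$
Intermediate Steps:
$Q = -1$
$J{\left(y \right)} = -74$ ($J{\left(y \right)} = \frac{-1 + \left(2 + 5\right)^{2} \left(-3\right)}{2} = \frac{-1 + 7^{2} \left(-3\right)}{2} = \frac{-1 + 49 \left(-3\right)}{2} = \frac{-1 - 147}{2} = \frac{1}{2} \left(-148\right) = -74$)
$J{\left(15 \right)} - 168 \left(\left(-1 - 4\right)^{2} + 10 g\right) = -74 - 168 \left(\left(-1 - 4\right)^{2} + 10 \cdot 9\right) = -74 - 168 \left(\left(-5\right)^{2} + 90\right) = -74 - 168 \left(25 + 90\right) = -74 - 19320 = -19394$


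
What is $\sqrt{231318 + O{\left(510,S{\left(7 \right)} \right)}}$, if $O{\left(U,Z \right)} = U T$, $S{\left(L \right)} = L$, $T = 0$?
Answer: $3 \sqrt{25702} \approx 480.96$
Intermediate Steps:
$O{\left(U,Z \right)} = 0$ ($O{\left(U,Z \right)} = U 0 = 0$)
$\sqrt{231318 + O{\left(510,S{\left(7 \right)} \right)}} = \sqrt{231318 + 0} = \sqrt{231318} = 3 \sqrt{25702}$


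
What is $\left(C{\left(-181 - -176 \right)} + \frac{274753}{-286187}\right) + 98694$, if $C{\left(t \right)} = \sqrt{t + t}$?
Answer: $\frac{28244665025}{286187} + i \sqrt{10} \approx 98693.0 + 3.1623 i$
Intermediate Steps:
$C{\left(t \right)} = \sqrt{2} \sqrt{t}$ ($C{\left(t \right)} = \sqrt{2 t} = \sqrt{2} \sqrt{t}$)
$\left(C{\left(-181 - -176 \right)} + \frac{274753}{-286187}\right) + 98694 = \left(\sqrt{2} \sqrt{-181 - -176} + \frac{274753}{-286187}\right) + 98694 = \left(\sqrt{2} \sqrt{-181 + 176} + 274753 \left(- \frac{1}{286187}\right)\right) + 98694 = \left(\sqrt{2} \sqrt{-5} - \frac{274753}{286187}\right) + 98694 = \left(\sqrt{2} i \sqrt{5} - \frac{274753}{286187}\right) + 98694 = \left(i \sqrt{10} - \frac{274753}{286187}\right) + 98694 = \left(- \frac{274753}{286187} + i \sqrt{10}\right) + 98694 = \frac{28244665025}{286187} + i \sqrt{10}$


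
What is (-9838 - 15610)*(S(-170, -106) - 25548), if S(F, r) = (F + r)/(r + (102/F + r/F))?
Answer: 365994605622/563 ≈ 6.5008e+8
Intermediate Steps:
S(F, r) = (F + r)/(r + 102/F + r/F)
(-9838 - 15610)*(S(-170, -106) - 25548) = (-9838 - 15610)*(-170*(-170 - 106)/(102 - 106 - 170*(-106)) - 25548) = -25448*(-170*(-276)/(102 - 106 + 18020) - 25548) = -25448*(-170*(-276)/18016 - 25548) = -25448*(-170*1/18016*(-276) - 25548) = -25448*(5865/2252 - 25548) = -25448*(-57528231/2252) = 365994605622/563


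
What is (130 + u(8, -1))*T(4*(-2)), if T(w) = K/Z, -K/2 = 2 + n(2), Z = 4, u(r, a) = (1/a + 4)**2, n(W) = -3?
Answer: 139/2 ≈ 69.500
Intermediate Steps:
u(r, a) = (4 + 1/a)**2
K = 2 (K = -2*(2 - 3) = -2*(-1) = 2)
T(w) = 1/2 (T(w) = 2/4 = 2*(1/4) = 1/2)
(130 + u(8, -1))*T(4*(-2)) = (130 + (1 + 4*(-1))**2/(-1)**2)*(1/2) = (130 + 1*(1 - 4)**2)*(1/2) = (130 + 1*(-3)**2)*(1/2) = (130 + 1*9)*(1/2) = (130 + 9)*(1/2) = 139*(1/2) = 139/2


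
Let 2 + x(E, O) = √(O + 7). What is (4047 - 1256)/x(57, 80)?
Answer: 5582/83 + 2791*√87/83 ≈ 380.90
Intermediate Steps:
x(E, O) = -2 + √(7 + O) (x(E, O) = -2 + √(O + 7) = -2 + √(7 + O))
(4047 - 1256)/x(57, 80) = (4047 - 1256)/(-2 + √(7 + 80)) = 2791/(-2 + √87)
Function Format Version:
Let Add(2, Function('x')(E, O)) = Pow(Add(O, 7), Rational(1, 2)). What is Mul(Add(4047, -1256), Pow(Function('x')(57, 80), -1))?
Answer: Add(Rational(5582, 83), Mul(Rational(2791, 83), Pow(87, Rational(1, 2)))) ≈ 380.90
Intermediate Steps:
Function('x')(E, O) = Add(-2, Pow(Add(7, O), Rational(1, 2))) (Function('x')(E, O) = Add(-2, Pow(Add(O, 7), Rational(1, 2))) = Add(-2, Pow(Add(7, O), Rational(1, 2))))
Mul(Add(4047, -1256), Pow(Function('x')(57, 80), -1)) = Mul(Add(4047, -1256), Pow(Add(-2, Pow(Add(7, 80), Rational(1, 2))), -1)) = Mul(2791, Pow(Add(-2, Pow(87, Rational(1, 2))), -1))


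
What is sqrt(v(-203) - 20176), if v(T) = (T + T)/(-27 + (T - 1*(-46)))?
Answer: 3*I*sqrt(4743083)/46 ≈ 142.03*I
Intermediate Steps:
v(T) = 2*T/(19 + T) (v(T) = (2*T)/(-27 + (T + 46)) = (2*T)/(-27 + (46 + T)) = (2*T)/(19 + T) = 2*T/(19 + T))
sqrt(v(-203) - 20176) = sqrt(2*(-203)/(19 - 203) - 20176) = sqrt(2*(-203)/(-184) - 20176) = sqrt(2*(-203)*(-1/184) - 20176) = sqrt(203/92 - 20176) = sqrt(-1855989/92) = 3*I*sqrt(4743083)/46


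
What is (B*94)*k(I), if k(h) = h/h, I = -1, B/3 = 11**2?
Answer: 34122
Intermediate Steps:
B = 363 (B = 3*11**2 = 3*121 = 363)
k(h) = 1
(B*94)*k(I) = (363*94)*1 = 34122*1 = 34122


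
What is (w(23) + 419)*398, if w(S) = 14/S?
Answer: 3841098/23 ≈ 1.6700e+5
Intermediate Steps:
(w(23) + 419)*398 = (14/23 + 419)*398 = (9651/23)*398 = 3841098/23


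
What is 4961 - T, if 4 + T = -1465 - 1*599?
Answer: 7029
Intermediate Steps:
T = -2068 (T = -4 + (-1465 - 1*599) = -4 + (-1465 - 599) = -4 - 2064 = -2068)
4961 - T = 4961 - 1*(-2068) = 4961 + 2068 = 7029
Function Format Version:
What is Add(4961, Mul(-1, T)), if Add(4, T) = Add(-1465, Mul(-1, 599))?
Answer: 7029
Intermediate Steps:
T = -2068 (T = Add(-4, Add(-1465, Mul(-1, 599))) = Add(-4, Add(-1465, -599)) = Add(-4, -2064) = -2068)
Add(4961, Mul(-1, T)) = Add(4961, Mul(-1, -2068)) = Add(4961, 2068) = 7029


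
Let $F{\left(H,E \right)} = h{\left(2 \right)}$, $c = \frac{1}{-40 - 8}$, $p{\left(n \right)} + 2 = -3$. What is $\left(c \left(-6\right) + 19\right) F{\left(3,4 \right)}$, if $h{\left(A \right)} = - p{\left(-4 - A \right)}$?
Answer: $\frac{765}{8} \approx 95.625$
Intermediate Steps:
$p{\left(n \right)} = -5$ ($p{\left(n \right)} = -2 - 3 = -5$)
$c = - \frac{1}{48}$ ($c = \frac{1}{-48} = - \frac{1}{48} \approx -0.020833$)
$h{\left(A \right)} = 5$ ($h{\left(A \right)} = \left(-1\right) \left(-5\right) = 5$)
$F{\left(H,E \right)} = 5$
$\left(c \left(-6\right) + 19\right) F{\left(3,4 \right)} = \left(\left(- \frac{1}{48}\right) \left(-6\right) + 19\right) 5 = \left(\frac{1}{8} + 19\right) 5 = \frac{153}{8} \cdot 5 = \frac{765}{8}$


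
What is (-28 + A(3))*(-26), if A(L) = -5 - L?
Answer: 936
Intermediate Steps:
(-28 + A(3))*(-26) = (-28 + (-5 - 1*3))*(-26) = (-28 + (-5 - 3))*(-26) = (-28 - 8)*(-26) = -36*(-26) = 936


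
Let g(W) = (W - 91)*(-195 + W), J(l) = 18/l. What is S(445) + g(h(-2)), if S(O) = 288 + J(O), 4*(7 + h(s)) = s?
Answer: 36017037/1780 ≈ 20234.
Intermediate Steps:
h(s) = -7 + s/4
S(O) = 288 + 18/O
g(W) = (-195 + W)*(-91 + W) (g(W) = (-91 + W)*(-195 + W) = (-195 + W)*(-91 + W))
S(445) + g(h(-2)) = (288 + 18/445) + (17745 + (-7 + (¼)*(-2))² - 286*(-7 + (¼)*(-2))) = (288 + 18*(1/445)) + (17745 + (-7 - ½)² - 286*(-7 - ½)) = (288 + 18/445) + (17745 + (-15/2)² - 286*(-15/2)) = 128178/445 + (17745 + 225/4 + 2145) = 128178/445 + 79785/4 = 36017037/1780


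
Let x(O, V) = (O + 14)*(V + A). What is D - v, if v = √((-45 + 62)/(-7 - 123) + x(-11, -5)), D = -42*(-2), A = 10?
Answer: 84 - √251290/130 ≈ 80.144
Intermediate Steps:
x(O, V) = (10 + V)*(14 + O) (x(O, V) = (O + 14)*(V + 10) = (14 + O)*(10 + V) = (10 + V)*(14 + O))
D = 84
v = √251290/130 (v = √((-45 + 62)/(-7 - 123) + (140 + 10*(-11) + 14*(-5) - 11*(-5))) = √(17/(-130) + (140 - 110 - 70 + 55)) = √(17*(-1/130) + 15) = √(-17/130 + 15) = √(1933/130) = √251290/130 ≈ 3.8561)
D - v = 84 - √251290/130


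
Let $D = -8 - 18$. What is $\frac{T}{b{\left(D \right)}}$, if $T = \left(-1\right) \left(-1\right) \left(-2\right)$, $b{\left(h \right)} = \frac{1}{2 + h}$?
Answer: $48$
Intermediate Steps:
$D = -26$ ($D = -8 - 18 = -26$)
$T = -2$ ($T = 1 \left(-2\right) = -2$)
$\frac{T}{b{\left(D \right)}} = \frac{1}{\frac{1}{2 - 26}} \left(-2\right) = \frac{1}{\frac{1}{-24}} \left(-2\right) = \frac{1}{- \frac{1}{24}} \left(-2\right) = \left(-24\right) \left(-2\right) = 48$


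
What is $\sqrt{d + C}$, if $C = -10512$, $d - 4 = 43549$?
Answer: $\sqrt{33041} \approx 181.77$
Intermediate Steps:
$d = 43553$ ($d = 4 + 43549 = 43553$)
$\sqrt{d + C} = \sqrt{43553 - 10512} = \sqrt{33041}$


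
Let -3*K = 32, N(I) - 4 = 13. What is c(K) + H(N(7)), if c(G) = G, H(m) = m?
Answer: 19/3 ≈ 6.3333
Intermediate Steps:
N(I) = 17 (N(I) = 4 + 13 = 17)
K = -32/3 (K = -1/3*32 = -32/3 ≈ -10.667)
c(K) + H(N(7)) = -32/3 + 17 = 19/3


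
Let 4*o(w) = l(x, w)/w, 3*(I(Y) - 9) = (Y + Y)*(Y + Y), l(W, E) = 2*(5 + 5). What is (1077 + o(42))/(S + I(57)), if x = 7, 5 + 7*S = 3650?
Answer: 45239/204192 ≈ 0.22155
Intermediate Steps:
S = 3645/7 (S = -5/7 + (⅐)*3650 = -5/7 + 3650/7 = 3645/7 ≈ 520.71)
l(W, E) = 20 (l(W, E) = 2*10 = 20)
I(Y) = 9 + 4*Y²/3 (I(Y) = 9 + ((Y + Y)*(Y + Y))/3 = 9 + ((2*Y)*(2*Y))/3 = 9 + (4*Y²)/3 = 9 + 4*Y²/3)
o(w) = 5/w (o(w) = (20/w)/4 = 5/w)
(1077 + o(42))/(S + I(57)) = (1077 + 5/42)/(3645/7 + (9 + (4/3)*57²)) = (1077 + 5*(1/42))/(3645/7 + (9 + (4/3)*3249)) = (1077 + 5/42)/(3645/7 + (9 + 4332)) = 45239/(42*(3645/7 + 4341)) = 45239/(42*(34032/7)) = (45239/42)*(7/34032) = 45239/204192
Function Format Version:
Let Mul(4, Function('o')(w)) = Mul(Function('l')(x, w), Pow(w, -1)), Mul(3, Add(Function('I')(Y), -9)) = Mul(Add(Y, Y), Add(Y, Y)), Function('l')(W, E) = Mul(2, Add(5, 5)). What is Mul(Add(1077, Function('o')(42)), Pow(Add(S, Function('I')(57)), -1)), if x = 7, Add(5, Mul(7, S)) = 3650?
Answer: Rational(45239, 204192) ≈ 0.22155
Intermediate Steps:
S = Rational(3645, 7) (S = Add(Rational(-5, 7), Mul(Rational(1, 7), 3650)) = Add(Rational(-5, 7), Rational(3650, 7)) = Rational(3645, 7) ≈ 520.71)
Function('l')(W, E) = 20 (Function('l')(W, E) = Mul(2, 10) = 20)
Function('I')(Y) = Add(9, Mul(Rational(4, 3), Pow(Y, 2))) (Function('I')(Y) = Add(9, Mul(Rational(1, 3), Mul(Add(Y, Y), Add(Y, Y)))) = Add(9, Mul(Rational(1, 3), Mul(Mul(2, Y), Mul(2, Y)))) = Add(9, Mul(Rational(1, 3), Mul(4, Pow(Y, 2)))) = Add(9, Mul(Rational(4, 3), Pow(Y, 2))))
Function('o')(w) = Mul(5, Pow(w, -1)) (Function('o')(w) = Mul(Rational(1, 4), Mul(20, Pow(w, -1))) = Mul(5, Pow(w, -1)))
Mul(Add(1077, Function('o')(42)), Pow(Add(S, Function('I')(57)), -1)) = Mul(Add(1077, Mul(5, Pow(42, -1))), Pow(Add(Rational(3645, 7), Add(9, Mul(Rational(4, 3), Pow(57, 2)))), -1)) = Mul(Add(1077, Mul(5, Rational(1, 42))), Pow(Add(Rational(3645, 7), Add(9, Mul(Rational(4, 3), 3249))), -1)) = Mul(Add(1077, Rational(5, 42)), Pow(Add(Rational(3645, 7), Add(9, 4332)), -1)) = Mul(Rational(45239, 42), Pow(Add(Rational(3645, 7), 4341), -1)) = Mul(Rational(45239, 42), Pow(Rational(34032, 7), -1)) = Mul(Rational(45239, 42), Rational(7, 34032)) = Rational(45239, 204192)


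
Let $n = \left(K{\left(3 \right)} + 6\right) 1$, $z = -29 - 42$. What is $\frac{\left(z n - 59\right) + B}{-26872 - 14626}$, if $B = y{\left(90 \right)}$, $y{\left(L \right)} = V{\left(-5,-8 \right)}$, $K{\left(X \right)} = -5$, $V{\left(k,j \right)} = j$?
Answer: $\frac{69}{20749} \approx 0.0033255$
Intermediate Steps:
$z = -71$
$y{\left(L \right)} = -8$
$n = 1$ ($n = \left(-5 + 6\right) 1 = 1 \cdot 1 = 1$)
$B = -8$
$\frac{\left(z n - 59\right) + B}{-26872 - 14626} = \frac{\left(\left(-71\right) 1 - 59\right) - 8}{-26872 - 14626} = \frac{\left(-71 - 59\right) - 8}{-41498} = \left(-130 - 8\right) \left(- \frac{1}{41498}\right) = \left(-138\right) \left(- \frac{1}{41498}\right) = \frac{69}{20749}$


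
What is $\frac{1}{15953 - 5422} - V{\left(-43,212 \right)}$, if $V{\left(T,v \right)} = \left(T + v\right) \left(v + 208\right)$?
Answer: $- \frac{747490379}{10531} \approx -70980.0$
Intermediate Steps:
$V{\left(T,v \right)} = \left(208 + v\right) \left(T + v\right)$ ($V{\left(T,v \right)} = \left(T + v\right) \left(208 + v\right) = \left(208 + v\right) \left(T + v\right)$)
$\frac{1}{15953 - 5422} - V{\left(-43,212 \right)} = \frac{1}{15953 - 5422} - \left(212^{2} + 208 \left(-43\right) + 208 \cdot 212 - 9116\right) = \frac{1}{10531} - \left(44944 - 8944 + 44096 - 9116\right) = \frac{1}{10531} - 70980 = - \frac{747490379}{10531}$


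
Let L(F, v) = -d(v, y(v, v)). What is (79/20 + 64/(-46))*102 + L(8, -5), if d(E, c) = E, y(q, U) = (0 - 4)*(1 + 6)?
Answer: 61177/230 ≈ 265.99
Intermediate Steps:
y(q, U) = -28 (y(q, U) = -4*7 = -28)
L(F, v) = -v
(79/20 + 64/(-46))*102 + L(8, -5) = (79/20 + 64/(-46))*102 - 1*(-5) = (79*(1/20) + 64*(-1/46))*102 + 5 = (79/20 - 32/23)*102 + 5 = (1177/460)*102 + 5 = 60027/230 + 5 = 61177/230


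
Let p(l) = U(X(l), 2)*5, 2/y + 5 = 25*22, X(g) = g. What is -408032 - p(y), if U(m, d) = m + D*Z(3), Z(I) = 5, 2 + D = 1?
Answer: -44472765/109 ≈ -4.0801e+5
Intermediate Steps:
D = -1 (D = -2 + 1 = -1)
U(m, d) = -5 + m (U(m, d) = m - 1*5 = m - 5 = -5 + m)
y = 2/545 (y = 2/(-5 + 25*22) = 2/(-5 + 550) = 2/545 ≈ 0.0036697)
p(l) = -25 + 5*l (p(l) = (-5 + l)*5 = -25 + 5*l)
-408032 - p(y) = -408032 - (-25 + 5*(2/545)) = -408032 - (-25 + 2/109) = -408032 - 1*(-2723/109) = -408032 + 2723/109 = -44472765/109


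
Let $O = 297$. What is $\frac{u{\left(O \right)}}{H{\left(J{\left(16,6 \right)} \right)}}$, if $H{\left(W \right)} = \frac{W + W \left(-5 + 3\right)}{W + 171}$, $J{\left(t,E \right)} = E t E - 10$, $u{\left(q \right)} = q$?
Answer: $- \frac{218889}{566} \approx -386.73$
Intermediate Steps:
$J{\left(t,E \right)} = -10 + t E^{2}$ ($J{\left(t,E \right)} = t E^{2} - 10 = -10 + t E^{2}$)
$H{\left(W \right)} = - \frac{W}{171 + W}$ ($H{\left(W \right)} = \frac{W + W \left(-2\right)}{171 + W} = \frac{W - 2 W}{171 + W} = \frac{\left(-1\right) W}{171 + W} = - \frac{W}{171 + W}$)
$\frac{u{\left(O \right)}}{H{\left(J{\left(16,6 \right)} \right)}} = \frac{297}{\left(-1\right) \left(-10 + 16 \cdot 6^{2}\right) \frac{1}{171 - \left(10 - 16 \cdot 6^{2}\right)}} = \frac{297}{\left(-1\right) \left(-10 + 16 \cdot 36\right) \frac{1}{171 + \left(-10 + 16 \cdot 36\right)}} = \frac{297}{\left(-1\right) \left(-10 + 576\right) \frac{1}{171 + \left(-10 + 576\right)}} = \frac{297}{\left(-1\right) 566 \frac{1}{171 + 566}} = \frac{297}{\left(-1\right) 566 \cdot \frac{1}{737}} = \frac{297}{- \frac{566}{737}} = 297 \left(- \frac{737}{566}\right) = - \frac{218889}{566}$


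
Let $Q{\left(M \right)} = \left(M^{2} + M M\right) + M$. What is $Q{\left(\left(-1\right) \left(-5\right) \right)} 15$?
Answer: $825$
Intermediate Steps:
$Q{\left(M \right)} = M + 2 M^{2}$ ($Q{\left(M \right)} = \left(M^{2} + M^{2}\right) + M = 2 M^{2} + M = M + 2 M^{2}$)
$Q{\left(\left(-1\right) \left(-5\right) \right)} 15 = \left(-1\right) \left(-5\right) \left(1 + 2 \left(\left(-1\right) \left(-5\right)\right)\right) 15 = 5 \left(1 + 2 \cdot 5\right) 15 = 5 \left(1 + 10\right) 15 = 5 \cdot 11 \cdot 15 = 55 \cdot 15 = 825$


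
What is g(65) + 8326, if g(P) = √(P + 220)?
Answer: 8326 + √285 ≈ 8342.9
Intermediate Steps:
g(P) = √(220 + P)
g(65) + 8326 = √(220 + 65) + 8326 = √285 + 8326 = 8326 + √285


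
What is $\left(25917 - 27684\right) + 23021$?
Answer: $21254$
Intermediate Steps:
$\left(25917 - 27684\right) + 23021 = -1767 + 23021 = 21254$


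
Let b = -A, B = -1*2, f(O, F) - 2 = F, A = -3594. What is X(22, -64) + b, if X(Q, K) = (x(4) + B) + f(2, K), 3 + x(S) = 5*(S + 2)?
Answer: 3557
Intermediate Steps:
x(S) = 7 + 5*S (x(S) = -3 + 5*(S + 2) = -3 + 5*(2 + S) = -3 + (10 + 5*S) = 7 + 5*S)
f(O, F) = 2 + F
B = -2
b = 3594 (b = -1*(-3594) = 3594)
X(Q, K) = 27 + K (X(Q, K) = ((7 + 5*4) - 2) + (2 + K) = ((7 + 20) - 2) + (2 + K) = (27 - 2) + (2 + K) = 25 + (2 + K) = 27 + K)
X(22, -64) + b = (27 - 64) + 3594 = -37 + 3594 = 3557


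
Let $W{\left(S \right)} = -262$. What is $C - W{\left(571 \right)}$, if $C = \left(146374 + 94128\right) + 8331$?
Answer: $249095$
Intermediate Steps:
$C = 248833$ ($C = 240502 + 8331 = 248833$)
$C - W{\left(571 \right)} = 248833 - -262 = 248833 + 262 = 249095$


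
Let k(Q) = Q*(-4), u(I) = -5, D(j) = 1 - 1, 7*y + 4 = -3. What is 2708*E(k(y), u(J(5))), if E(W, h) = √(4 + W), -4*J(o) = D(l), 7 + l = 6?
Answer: 5416*√2 ≈ 7659.4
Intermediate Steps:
y = -1 (y = -4/7 + (⅐)*(-3) = -4/7 - 3/7 = -1)
l = -1 (l = -7 + 6 = -1)
D(j) = 0
J(o) = 0 (J(o) = -¼*0 = 0)
k(Q) = -4*Q
2708*E(k(y), u(J(5))) = 2708*√(4 - 4*(-1)) = 2708*√(4 + 4) = 2708*√8 = 2708*(2*√2) = 5416*√2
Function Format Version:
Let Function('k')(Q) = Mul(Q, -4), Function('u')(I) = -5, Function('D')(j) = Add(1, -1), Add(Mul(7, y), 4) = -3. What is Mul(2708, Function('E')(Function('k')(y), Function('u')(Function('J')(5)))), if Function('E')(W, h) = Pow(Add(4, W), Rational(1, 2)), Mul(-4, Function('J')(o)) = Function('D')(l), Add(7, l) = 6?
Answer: Mul(5416, Pow(2, Rational(1, 2))) ≈ 7659.4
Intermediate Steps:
y = -1 (y = Add(Rational(-4, 7), Mul(Rational(1, 7), -3)) = Add(Rational(-4, 7), Rational(-3, 7)) = -1)
l = -1 (l = Add(-7, 6) = -1)
Function('D')(j) = 0
Function('J')(o) = 0 (Function('J')(o) = Mul(Rational(-1, 4), 0) = 0)
Function('k')(Q) = Mul(-4, Q)
Mul(2708, Function('E')(Function('k')(y), Function('u')(Function('J')(5)))) = Mul(2708, Pow(Add(4, Mul(-4, -1)), Rational(1, 2))) = Mul(2708, Pow(Add(4, 4), Rational(1, 2))) = Mul(2708, Pow(8, Rational(1, 2))) = Mul(2708, Mul(2, Pow(2, Rational(1, 2)))) = Mul(5416, Pow(2, Rational(1, 2)))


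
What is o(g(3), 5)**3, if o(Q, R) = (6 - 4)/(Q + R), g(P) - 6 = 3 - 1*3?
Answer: 8/1331 ≈ 0.0060105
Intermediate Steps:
g(P) = 6 (g(P) = 6 + (3 - 1*3) = 6 + (3 - 3) = 6 + 0 = 6)
o(Q, R) = 2/(Q + R)
o(g(3), 5)**3 = (2/(6 + 5))**3 = (2/11)**3 = 8/1331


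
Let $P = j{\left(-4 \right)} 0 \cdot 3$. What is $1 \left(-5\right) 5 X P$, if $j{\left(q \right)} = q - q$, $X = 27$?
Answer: $0$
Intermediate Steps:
$j{\left(q \right)} = 0$
$P = 0$ ($P = 0 \cdot 0 \cdot 3 = 0 \cdot 3 = 0$)
$1 \left(-5\right) 5 X P = 1 \left(-5\right) 5 \cdot 27 \cdot 0 = \left(-5\right) 5 \cdot 27 \cdot 0 = \left(-25\right) 27 \cdot 0 = \left(-675\right) 0 = 0$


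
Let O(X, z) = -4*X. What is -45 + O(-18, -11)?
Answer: 27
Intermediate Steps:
-45 + O(-18, -11) = -45 - 4*(-18) = -45 + 72 = 27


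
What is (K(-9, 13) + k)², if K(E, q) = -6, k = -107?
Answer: 12769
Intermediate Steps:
(K(-9, 13) + k)² = (-6 - 107)² = (-113)² = 12769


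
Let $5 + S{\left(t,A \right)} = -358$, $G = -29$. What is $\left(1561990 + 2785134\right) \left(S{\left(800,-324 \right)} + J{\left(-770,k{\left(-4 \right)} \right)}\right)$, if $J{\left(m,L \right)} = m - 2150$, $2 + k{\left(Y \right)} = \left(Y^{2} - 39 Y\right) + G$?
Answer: $-14271608092$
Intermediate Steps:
$S{\left(t,A \right)} = -363$ ($S{\left(t,A \right)} = -5 - 358 = -363$)
$k{\left(Y \right)} = -31 + Y^{2} - 39 Y$ ($k{\left(Y \right)} = -2 - \left(29 - Y^{2} + 39 Y\right) = -31 + Y^{2} - 39 Y$)
$J{\left(m,L \right)} = -2150 + m$
$\left(1561990 + 2785134\right) \left(S{\left(800,-324 \right)} + J{\left(-770,k{\left(-4 \right)} \right)}\right) = \left(1561990 + 2785134\right) \left(-363 - 2920\right) = 4347124 \left(-363 - 2920\right) = 4347124 \left(-3283\right) = -14271608092$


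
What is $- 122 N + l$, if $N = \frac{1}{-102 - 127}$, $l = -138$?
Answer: $- \frac{31480}{229} \approx -137.47$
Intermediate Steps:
$N = - \frac{1}{229}$ ($N = \frac{1}{-229} = - \frac{1}{229} \approx -0.0043668$)
$- 122 N + l = \left(-122\right) \left(- \frac{1}{229}\right) - 138 = \frac{122}{229} - 138 = - \frac{31480}{229}$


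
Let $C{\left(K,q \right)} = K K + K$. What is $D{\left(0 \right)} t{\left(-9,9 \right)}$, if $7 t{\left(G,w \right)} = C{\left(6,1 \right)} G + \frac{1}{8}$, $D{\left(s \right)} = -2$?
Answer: $\frac{3023}{28} \approx 107.96$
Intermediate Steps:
$C{\left(K,q \right)} = K + K^{2}$ ($C{\left(K,q \right)} = K^{2} + K = K + K^{2}$)
$t{\left(G,w \right)} = \frac{1}{56} + 6 G$ ($t{\left(G,w \right)} = \frac{6 \left(1 + 6\right) G + \frac{1}{8}}{7} = \frac{6 \cdot 7 G + \frac{1}{8}}{7} = \frac{42 G + \frac{1}{8}}{7} = \frac{\frac{1}{8} + 42 G}{7} = \frac{1}{56} + 6 G$)
$D{\left(0 \right)} t{\left(-9,9 \right)} = - 2 \left(\frac{1}{56} + 6 \left(-9\right)\right) = - 2 \left(\frac{1}{56} - 54\right) = \left(-2\right) \left(- \frac{3023}{56}\right) = \frac{3023}{28}$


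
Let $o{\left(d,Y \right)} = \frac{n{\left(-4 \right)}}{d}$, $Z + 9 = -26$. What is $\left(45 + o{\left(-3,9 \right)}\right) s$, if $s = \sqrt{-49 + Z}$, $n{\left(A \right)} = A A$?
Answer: $\frac{238 i \sqrt{21}}{3} \approx 363.55 i$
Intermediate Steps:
$Z = -35$ ($Z = -9 - 26 = -35$)
$n{\left(A \right)} = A^{2}$
$o{\left(d,Y \right)} = \frac{16}{d}$ ($o{\left(d,Y \right)} = \frac{\left(-4\right)^{2}}{d} = \frac{16}{d}$)
$s = 2 i \sqrt{21}$ ($s = \sqrt{-49 - 35} = \sqrt{-84} = 2 i \sqrt{21} \approx 9.1651 i$)
$\left(45 + o{\left(-3,9 \right)}\right) s = \left(45 + \frac{16}{-3}\right) 2 i \sqrt{21} = \left(45 + 16 \left(- \frac{1}{3}\right)\right) 2 i \sqrt{21} = \left(45 - \frac{16}{3}\right) 2 i \sqrt{21} = \frac{119 \cdot 2 i \sqrt{21}}{3} = \frac{238 i \sqrt{21}}{3}$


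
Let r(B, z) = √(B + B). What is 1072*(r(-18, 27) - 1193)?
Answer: -1278896 + 6432*I ≈ -1.2789e+6 + 6432.0*I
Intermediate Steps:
r(B, z) = √2*√B (r(B, z) = √(2*B) = √2*√B)
1072*(r(-18, 27) - 1193) = 1072*(√2*√(-18) - 1193) = 1072*(√2*(3*I*√2) - 1193) = 1072*(6*I - 1193) = 1072*(-1193 + 6*I) = -1278896 + 6432*I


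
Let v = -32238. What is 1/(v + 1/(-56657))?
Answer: -56657/1826508367 ≈ -3.1019e-5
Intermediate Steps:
1/(v + 1/(-56657)) = 1/(-32238 + 1/(-56657)) = 1/(-32238 - 1/56657) = 1/(-1826508367/56657) = -56657/1826508367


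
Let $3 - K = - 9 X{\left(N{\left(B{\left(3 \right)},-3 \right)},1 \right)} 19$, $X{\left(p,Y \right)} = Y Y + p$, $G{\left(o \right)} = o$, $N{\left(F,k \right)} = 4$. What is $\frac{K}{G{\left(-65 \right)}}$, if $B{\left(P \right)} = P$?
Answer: $- \frac{66}{5} \approx -13.2$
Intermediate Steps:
$X{\left(p,Y \right)} = p + Y^{2}$ ($X{\left(p,Y \right)} = Y^{2} + p = p + Y^{2}$)
$K = 858$ ($K = 3 - - 9 \left(4 + 1^{2}\right) 19 = 3 - - 9 \left(4 + 1\right) 19 = 3 - \left(-9\right) 5 \cdot 19 = 3 - \left(-45\right) 19 = 3 - -855 = 3 + 855 = 858$)
$\frac{K}{G{\left(-65 \right)}} = \frac{858}{-65} = 858 \left(- \frac{1}{65}\right) = - \frac{66}{5}$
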